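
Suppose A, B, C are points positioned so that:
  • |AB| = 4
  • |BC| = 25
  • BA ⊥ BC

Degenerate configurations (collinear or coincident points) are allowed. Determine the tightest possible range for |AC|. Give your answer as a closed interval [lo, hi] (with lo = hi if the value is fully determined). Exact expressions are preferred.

|AB| ∈ {4}
|BC| ∈ {25}
|AC| ∈ {√(641)}

|AC| = √(641)  (≈ 25.3180)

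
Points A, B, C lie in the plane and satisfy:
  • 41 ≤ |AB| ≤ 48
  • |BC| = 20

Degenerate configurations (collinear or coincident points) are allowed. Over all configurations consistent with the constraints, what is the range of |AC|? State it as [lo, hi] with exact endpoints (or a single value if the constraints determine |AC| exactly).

|AB| ∈ [41, 48]
|BC| ∈ {20}
|AC| ∈ [21, 68]

|AC| ∈ [21, 68]  (≈ [21.0000, 68.0000])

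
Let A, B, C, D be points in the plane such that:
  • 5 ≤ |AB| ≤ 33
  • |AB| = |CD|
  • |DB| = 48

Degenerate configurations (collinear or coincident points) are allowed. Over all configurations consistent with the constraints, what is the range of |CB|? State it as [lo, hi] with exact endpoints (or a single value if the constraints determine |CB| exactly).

|CB| ∈ [15, 81]  (≈ [15.0000, 81.0000])

|AB| ∈ [5, 33]
|BD| ∈ {48}
|CD| ∈ [5, 33]
|AD| ∈ [15, 81]
|BC| ∈ [15, 81]
|AC| ∈ [0, 114]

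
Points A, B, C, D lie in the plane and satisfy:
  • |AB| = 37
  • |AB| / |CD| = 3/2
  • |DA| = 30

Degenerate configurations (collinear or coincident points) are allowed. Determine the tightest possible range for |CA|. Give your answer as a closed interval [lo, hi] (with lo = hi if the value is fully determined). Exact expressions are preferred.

|CA| ∈ [16/3, 164/3]  (≈ [5.3333, 54.6667])

|AB| ∈ {37}
|AD| ∈ {30}
|CD| ∈ {74/3}
|BD| ∈ [7, 67]
|AC| ∈ [16/3, 164/3]
|BC| ∈ [0, 275/3]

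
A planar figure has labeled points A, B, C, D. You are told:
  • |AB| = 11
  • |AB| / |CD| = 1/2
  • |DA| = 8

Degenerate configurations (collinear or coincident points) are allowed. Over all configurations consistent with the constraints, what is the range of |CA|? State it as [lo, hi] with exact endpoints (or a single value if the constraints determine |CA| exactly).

|CA| ∈ [14, 30]  (≈ [14.0000, 30.0000])

|AB| ∈ {11}
|AD| ∈ {8}
|CD| ∈ {22}
|BD| ∈ [3, 19]
|AC| ∈ [14, 30]
|BC| ∈ [3, 41]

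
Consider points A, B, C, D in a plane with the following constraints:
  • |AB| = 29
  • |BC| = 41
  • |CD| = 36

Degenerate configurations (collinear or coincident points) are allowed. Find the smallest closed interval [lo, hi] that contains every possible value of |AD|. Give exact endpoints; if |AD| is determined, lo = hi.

|AD| ∈ [0, 106]  (≈ [0.0000, 106.0000])

|AB| ∈ {29}
|BC| ∈ {41}
|CD| ∈ {36}
|AC| ∈ [12, 70]
|BD| ∈ [5, 77]
|AD| ∈ [0, 106]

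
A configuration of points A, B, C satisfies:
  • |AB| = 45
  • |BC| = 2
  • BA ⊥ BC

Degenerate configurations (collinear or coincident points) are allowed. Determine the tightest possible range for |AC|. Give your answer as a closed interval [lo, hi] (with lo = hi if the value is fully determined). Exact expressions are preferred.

|AB| ∈ {45}
|BC| ∈ {2}
|AC| ∈ {√(2029)}

|AC| = √(2029)  (≈ 45.0444)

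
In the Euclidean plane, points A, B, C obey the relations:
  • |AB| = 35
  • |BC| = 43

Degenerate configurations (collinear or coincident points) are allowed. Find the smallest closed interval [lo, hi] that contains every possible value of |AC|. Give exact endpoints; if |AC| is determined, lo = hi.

|AB| ∈ {35}
|BC| ∈ {43}
|AC| ∈ [8, 78]

|AC| ∈ [8, 78]  (≈ [8.0000, 78.0000])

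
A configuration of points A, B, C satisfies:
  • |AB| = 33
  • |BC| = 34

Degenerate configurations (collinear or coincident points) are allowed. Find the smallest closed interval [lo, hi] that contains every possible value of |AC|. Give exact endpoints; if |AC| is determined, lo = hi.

|AB| ∈ {33}
|BC| ∈ {34}
|AC| ∈ [1, 67]

|AC| ∈ [1, 67]  (≈ [1.0000, 67.0000])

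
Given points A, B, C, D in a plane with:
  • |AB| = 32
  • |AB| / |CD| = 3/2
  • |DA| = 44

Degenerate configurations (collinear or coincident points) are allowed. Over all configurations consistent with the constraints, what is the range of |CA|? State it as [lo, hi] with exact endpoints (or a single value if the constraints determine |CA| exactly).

|CA| ∈ [68/3, 196/3]  (≈ [22.6667, 65.3333])

|AB| ∈ {32}
|AD| ∈ {44}
|CD| ∈ {64/3}
|BD| ∈ [12, 76]
|AC| ∈ [68/3, 196/3]
|BC| ∈ [0, 292/3]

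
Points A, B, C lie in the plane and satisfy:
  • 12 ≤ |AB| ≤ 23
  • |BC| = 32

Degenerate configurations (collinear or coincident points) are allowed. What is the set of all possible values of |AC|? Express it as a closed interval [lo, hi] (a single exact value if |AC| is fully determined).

|AB| ∈ [12, 23]
|BC| ∈ {32}
|AC| ∈ [9, 55]

|AC| ∈ [9, 55]  (≈ [9.0000, 55.0000])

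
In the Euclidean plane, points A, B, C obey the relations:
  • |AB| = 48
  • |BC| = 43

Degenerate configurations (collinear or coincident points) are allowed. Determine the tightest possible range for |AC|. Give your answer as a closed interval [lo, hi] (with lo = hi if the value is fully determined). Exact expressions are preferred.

|AC| ∈ [5, 91]  (≈ [5.0000, 91.0000])

|AB| ∈ {48}
|BC| ∈ {43}
|AC| ∈ [5, 91]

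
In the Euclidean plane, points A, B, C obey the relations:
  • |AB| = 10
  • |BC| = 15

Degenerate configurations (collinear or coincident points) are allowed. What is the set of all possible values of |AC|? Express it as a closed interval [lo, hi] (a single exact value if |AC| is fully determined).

|AB| ∈ {10}
|BC| ∈ {15}
|AC| ∈ [5, 25]

|AC| ∈ [5, 25]  (≈ [5.0000, 25.0000])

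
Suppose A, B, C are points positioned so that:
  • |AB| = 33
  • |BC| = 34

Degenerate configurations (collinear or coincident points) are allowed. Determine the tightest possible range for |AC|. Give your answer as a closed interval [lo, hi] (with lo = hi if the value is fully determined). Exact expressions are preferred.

|AB| ∈ {33}
|BC| ∈ {34}
|AC| ∈ [1, 67]

|AC| ∈ [1, 67]  (≈ [1.0000, 67.0000])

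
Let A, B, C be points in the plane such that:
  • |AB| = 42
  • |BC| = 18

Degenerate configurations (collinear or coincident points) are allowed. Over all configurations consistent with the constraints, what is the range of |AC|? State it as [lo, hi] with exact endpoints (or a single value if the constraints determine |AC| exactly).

|AB| ∈ {42}
|BC| ∈ {18}
|AC| ∈ [24, 60]

|AC| ∈ [24, 60]  (≈ [24.0000, 60.0000])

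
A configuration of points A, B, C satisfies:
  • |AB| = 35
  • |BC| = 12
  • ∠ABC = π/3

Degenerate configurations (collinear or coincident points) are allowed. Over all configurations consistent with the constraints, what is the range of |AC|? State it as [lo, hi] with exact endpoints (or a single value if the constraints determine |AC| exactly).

|AB| ∈ {35}
|BC| ∈ {12}
|AC| ∈ {√(949)}

|AC| = √(949)  (≈ 30.8058)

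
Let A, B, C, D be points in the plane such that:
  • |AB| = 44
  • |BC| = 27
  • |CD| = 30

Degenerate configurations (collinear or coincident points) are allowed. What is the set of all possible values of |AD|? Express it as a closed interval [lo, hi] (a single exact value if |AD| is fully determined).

|AB| ∈ {44}
|BC| ∈ {27}
|CD| ∈ {30}
|AC| ∈ [17, 71]
|BD| ∈ [3, 57]
|AD| ∈ [0, 101]

|AD| ∈ [0, 101]  (≈ [0.0000, 101.0000])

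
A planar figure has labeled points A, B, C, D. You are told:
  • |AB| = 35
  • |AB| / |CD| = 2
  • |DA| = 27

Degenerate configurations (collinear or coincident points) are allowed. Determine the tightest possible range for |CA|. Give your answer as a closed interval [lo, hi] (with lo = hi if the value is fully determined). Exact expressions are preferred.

|CA| ∈ [19/2, 89/2]  (≈ [9.5000, 44.5000])

|AB| ∈ {35}
|AD| ∈ {27}
|CD| ∈ {35/2}
|BD| ∈ [8, 62]
|AC| ∈ [19/2, 89/2]
|BC| ∈ [0, 159/2]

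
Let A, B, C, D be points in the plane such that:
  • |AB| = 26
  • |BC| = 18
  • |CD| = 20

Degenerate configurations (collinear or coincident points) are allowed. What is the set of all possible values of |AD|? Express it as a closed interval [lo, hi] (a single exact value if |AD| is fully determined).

|AB| ∈ {26}
|BC| ∈ {18}
|CD| ∈ {20}
|AC| ∈ [8, 44]
|BD| ∈ [2, 38]
|AD| ∈ [0, 64]

|AD| ∈ [0, 64]  (≈ [0.0000, 64.0000])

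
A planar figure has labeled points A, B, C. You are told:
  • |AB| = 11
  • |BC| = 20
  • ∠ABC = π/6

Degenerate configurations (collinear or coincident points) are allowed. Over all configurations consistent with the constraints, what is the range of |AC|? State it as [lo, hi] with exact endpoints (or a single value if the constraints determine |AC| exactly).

|AC| = √(521 - 220·√(3))  (≈ 11.8300)

|AB| ∈ {11}
|BC| ∈ {20}
|AC| ∈ {√(521 - 220·√(3))}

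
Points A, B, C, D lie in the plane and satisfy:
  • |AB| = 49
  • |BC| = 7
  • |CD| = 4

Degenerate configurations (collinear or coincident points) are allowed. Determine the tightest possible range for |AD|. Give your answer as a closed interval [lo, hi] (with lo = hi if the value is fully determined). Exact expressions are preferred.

|AB| ∈ {49}
|BC| ∈ {7}
|CD| ∈ {4}
|AC| ∈ [42, 56]
|BD| ∈ [3, 11]
|AD| ∈ [38, 60]

|AD| ∈ [38, 60]  (≈ [38.0000, 60.0000])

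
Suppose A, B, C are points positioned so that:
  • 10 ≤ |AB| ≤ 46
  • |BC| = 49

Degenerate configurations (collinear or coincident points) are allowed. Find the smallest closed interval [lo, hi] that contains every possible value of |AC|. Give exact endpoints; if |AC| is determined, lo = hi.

|AB| ∈ [10, 46]
|BC| ∈ {49}
|AC| ∈ [3, 95]

|AC| ∈ [3, 95]  (≈ [3.0000, 95.0000])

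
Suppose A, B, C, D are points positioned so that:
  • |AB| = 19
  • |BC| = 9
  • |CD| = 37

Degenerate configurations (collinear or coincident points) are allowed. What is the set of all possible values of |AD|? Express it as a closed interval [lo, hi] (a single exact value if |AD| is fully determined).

|AB| ∈ {19}
|BC| ∈ {9}
|CD| ∈ {37}
|AC| ∈ [10, 28]
|BD| ∈ [28, 46]
|AD| ∈ [9, 65]

|AD| ∈ [9, 65]  (≈ [9.0000, 65.0000])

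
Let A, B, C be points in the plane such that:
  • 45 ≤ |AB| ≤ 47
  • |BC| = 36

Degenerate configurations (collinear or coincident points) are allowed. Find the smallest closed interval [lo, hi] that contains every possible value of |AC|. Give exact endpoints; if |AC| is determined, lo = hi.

|AB| ∈ [45, 47]
|BC| ∈ {36}
|AC| ∈ [9, 83]

|AC| ∈ [9, 83]  (≈ [9.0000, 83.0000])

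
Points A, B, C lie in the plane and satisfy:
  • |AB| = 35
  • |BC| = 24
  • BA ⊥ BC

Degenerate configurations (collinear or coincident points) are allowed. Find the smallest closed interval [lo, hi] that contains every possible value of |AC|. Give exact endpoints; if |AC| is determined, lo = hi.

|AC| = √(1801)  (≈ 42.4382)

|AB| ∈ {35}
|BC| ∈ {24}
|AC| ∈ {√(1801)}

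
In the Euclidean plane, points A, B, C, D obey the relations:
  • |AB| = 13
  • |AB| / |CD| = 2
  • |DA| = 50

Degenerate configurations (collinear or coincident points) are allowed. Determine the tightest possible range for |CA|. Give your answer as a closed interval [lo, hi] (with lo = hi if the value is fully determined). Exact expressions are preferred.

|AB| ∈ {13}
|AD| ∈ {50}
|CD| ∈ {13/2}
|BD| ∈ [37, 63]
|AC| ∈ [87/2, 113/2]
|BC| ∈ [61/2, 139/2]

|CA| ∈ [87/2, 113/2]  (≈ [43.5000, 56.5000])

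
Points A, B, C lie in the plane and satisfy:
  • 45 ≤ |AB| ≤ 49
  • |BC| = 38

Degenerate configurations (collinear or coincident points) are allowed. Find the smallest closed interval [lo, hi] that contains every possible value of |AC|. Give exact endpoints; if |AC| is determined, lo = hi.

|AB| ∈ [45, 49]
|BC| ∈ {38}
|AC| ∈ [7, 87]

|AC| ∈ [7, 87]  (≈ [7.0000, 87.0000])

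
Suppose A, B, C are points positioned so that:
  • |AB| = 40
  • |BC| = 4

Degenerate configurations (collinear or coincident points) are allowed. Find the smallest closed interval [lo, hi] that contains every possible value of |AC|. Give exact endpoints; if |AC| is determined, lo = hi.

|AB| ∈ {40}
|BC| ∈ {4}
|AC| ∈ [36, 44]

|AC| ∈ [36, 44]  (≈ [36.0000, 44.0000])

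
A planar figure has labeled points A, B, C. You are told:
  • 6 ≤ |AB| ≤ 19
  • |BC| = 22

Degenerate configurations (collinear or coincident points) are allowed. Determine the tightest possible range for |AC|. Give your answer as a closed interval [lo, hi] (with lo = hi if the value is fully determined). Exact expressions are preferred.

|AC| ∈ [3, 41]  (≈ [3.0000, 41.0000])

|AB| ∈ [6, 19]
|BC| ∈ {22}
|AC| ∈ [3, 41]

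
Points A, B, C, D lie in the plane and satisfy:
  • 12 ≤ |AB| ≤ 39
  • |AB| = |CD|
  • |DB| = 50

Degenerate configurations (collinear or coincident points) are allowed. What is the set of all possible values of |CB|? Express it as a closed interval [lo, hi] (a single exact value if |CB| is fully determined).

|CB| ∈ [11, 89]  (≈ [11.0000, 89.0000])

|AB| ∈ [12, 39]
|BD| ∈ {50}
|CD| ∈ [12, 39]
|AD| ∈ [11, 89]
|BC| ∈ [11, 89]
|AC| ∈ [0, 128]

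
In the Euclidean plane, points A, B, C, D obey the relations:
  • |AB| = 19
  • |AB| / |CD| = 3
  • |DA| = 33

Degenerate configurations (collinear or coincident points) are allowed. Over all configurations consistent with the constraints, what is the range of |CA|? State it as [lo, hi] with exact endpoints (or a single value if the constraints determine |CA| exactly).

|CA| ∈ [80/3, 118/3]  (≈ [26.6667, 39.3333])

|AB| ∈ {19}
|AD| ∈ {33}
|CD| ∈ {19/3}
|BD| ∈ [14, 52]
|AC| ∈ [80/3, 118/3]
|BC| ∈ [23/3, 175/3]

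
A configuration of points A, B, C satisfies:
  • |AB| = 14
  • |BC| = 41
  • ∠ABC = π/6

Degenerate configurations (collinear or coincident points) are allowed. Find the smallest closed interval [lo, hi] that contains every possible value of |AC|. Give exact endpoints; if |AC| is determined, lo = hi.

|AC| = √(1877 - 574·√(3))  (≈ 29.7120)

|AB| ∈ {14}
|BC| ∈ {41}
|AC| ∈ {√(1877 - 574·√(3))}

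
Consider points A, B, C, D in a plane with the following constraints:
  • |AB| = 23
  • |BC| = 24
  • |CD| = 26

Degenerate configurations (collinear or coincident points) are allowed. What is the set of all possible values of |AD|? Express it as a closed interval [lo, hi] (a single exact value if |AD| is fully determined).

|AD| ∈ [0, 73]  (≈ [0.0000, 73.0000])

|AB| ∈ {23}
|BC| ∈ {24}
|CD| ∈ {26}
|AC| ∈ [1, 47]
|BD| ∈ [2, 50]
|AD| ∈ [0, 73]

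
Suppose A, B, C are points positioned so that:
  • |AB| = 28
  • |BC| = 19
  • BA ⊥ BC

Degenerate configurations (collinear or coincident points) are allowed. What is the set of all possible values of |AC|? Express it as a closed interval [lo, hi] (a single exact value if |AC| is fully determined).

|AC| = √(1145)  (≈ 33.8378)

|AB| ∈ {28}
|BC| ∈ {19}
|AC| ∈ {√(1145)}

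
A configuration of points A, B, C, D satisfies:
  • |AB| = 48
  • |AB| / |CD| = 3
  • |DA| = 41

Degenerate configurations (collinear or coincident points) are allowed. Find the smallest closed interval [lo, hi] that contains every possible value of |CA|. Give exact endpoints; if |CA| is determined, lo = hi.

|AB| ∈ {48}
|AD| ∈ {41}
|CD| ∈ {16}
|BD| ∈ [7, 89]
|AC| ∈ [25, 57]
|BC| ∈ [0, 105]

|CA| ∈ [25, 57]  (≈ [25.0000, 57.0000])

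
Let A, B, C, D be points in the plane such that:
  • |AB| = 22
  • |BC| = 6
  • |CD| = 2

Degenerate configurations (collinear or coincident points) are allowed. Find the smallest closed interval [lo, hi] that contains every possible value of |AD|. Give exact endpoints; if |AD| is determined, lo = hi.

|AB| ∈ {22}
|BC| ∈ {6}
|CD| ∈ {2}
|AC| ∈ [16, 28]
|BD| ∈ [4, 8]
|AD| ∈ [14, 30]

|AD| ∈ [14, 30]  (≈ [14.0000, 30.0000])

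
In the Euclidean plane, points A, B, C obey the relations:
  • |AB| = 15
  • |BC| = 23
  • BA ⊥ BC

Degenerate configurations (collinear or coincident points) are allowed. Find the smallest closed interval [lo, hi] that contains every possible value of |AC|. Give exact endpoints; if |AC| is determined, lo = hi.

|AC| = √(754)  (≈ 27.4591)

|AB| ∈ {15}
|BC| ∈ {23}
|AC| ∈ {√(754)}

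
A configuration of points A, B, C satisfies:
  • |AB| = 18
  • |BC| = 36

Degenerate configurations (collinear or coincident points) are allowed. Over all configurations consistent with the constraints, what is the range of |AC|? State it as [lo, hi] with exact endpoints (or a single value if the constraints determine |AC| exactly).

|AB| ∈ {18}
|BC| ∈ {36}
|AC| ∈ [18, 54]

|AC| ∈ [18, 54]  (≈ [18.0000, 54.0000])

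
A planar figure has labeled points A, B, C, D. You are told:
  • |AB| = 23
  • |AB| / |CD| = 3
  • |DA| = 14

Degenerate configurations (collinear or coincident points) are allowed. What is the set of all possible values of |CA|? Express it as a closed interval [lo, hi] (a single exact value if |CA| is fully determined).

|CA| ∈ [19/3, 65/3]  (≈ [6.3333, 21.6667])

|AB| ∈ {23}
|AD| ∈ {14}
|CD| ∈ {23/3}
|BD| ∈ [9, 37]
|AC| ∈ [19/3, 65/3]
|BC| ∈ [4/3, 134/3]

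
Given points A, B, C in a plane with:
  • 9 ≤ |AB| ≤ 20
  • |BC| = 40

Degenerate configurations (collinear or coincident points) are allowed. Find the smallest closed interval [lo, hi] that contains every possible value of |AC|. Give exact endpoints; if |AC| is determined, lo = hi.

|AB| ∈ [9, 20]
|BC| ∈ {40}
|AC| ∈ [20, 60]

|AC| ∈ [20, 60]  (≈ [20.0000, 60.0000])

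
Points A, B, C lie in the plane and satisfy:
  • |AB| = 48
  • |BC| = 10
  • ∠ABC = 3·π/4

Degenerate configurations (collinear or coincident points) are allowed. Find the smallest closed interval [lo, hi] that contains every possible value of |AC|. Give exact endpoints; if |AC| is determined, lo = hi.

|AB| ∈ {48}
|BC| ∈ {10}
|AC| ∈ {2·√(120·√(2) + 601)}

|AC| = 2·√(120·√(2) + 601)  (≈ 55.5232)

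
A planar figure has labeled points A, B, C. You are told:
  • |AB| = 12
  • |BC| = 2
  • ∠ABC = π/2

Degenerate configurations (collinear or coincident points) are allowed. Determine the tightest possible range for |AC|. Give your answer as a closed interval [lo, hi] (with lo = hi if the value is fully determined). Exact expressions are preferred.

|AC| = 2·√(37)  (≈ 12.1655)

|AB| ∈ {12}
|BC| ∈ {2}
|AC| ∈ {2·√(37)}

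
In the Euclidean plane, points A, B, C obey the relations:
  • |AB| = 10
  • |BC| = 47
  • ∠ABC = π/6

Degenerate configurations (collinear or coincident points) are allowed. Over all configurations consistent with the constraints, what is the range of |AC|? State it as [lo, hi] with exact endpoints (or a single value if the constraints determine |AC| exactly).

|AB| ∈ {10}
|BC| ∈ {47}
|AC| ∈ {√(2309 - 470·√(3))}

|AC| = √(2309 - 470·√(3))  (≈ 38.6644)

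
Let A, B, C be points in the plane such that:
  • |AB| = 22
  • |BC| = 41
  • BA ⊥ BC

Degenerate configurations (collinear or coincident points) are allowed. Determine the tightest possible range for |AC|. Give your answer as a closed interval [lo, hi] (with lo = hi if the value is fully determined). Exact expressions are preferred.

|AB| ∈ {22}
|BC| ∈ {41}
|AC| ∈ {√(2165)}

|AC| = √(2165)  (≈ 46.5296)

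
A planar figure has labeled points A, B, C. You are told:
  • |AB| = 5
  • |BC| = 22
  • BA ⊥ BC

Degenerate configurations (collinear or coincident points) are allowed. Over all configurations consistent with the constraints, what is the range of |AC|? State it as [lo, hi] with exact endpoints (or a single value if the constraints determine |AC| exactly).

|AC| = √(509)  (≈ 22.5610)

|AB| ∈ {5}
|BC| ∈ {22}
|AC| ∈ {√(509)}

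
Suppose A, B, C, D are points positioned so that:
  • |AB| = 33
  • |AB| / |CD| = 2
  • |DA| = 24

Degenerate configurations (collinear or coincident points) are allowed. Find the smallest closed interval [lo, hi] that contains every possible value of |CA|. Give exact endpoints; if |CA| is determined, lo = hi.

|CA| ∈ [15/2, 81/2]  (≈ [7.5000, 40.5000])

|AB| ∈ {33}
|AD| ∈ {24}
|CD| ∈ {33/2}
|BD| ∈ [9, 57]
|AC| ∈ [15/2, 81/2]
|BC| ∈ [0, 147/2]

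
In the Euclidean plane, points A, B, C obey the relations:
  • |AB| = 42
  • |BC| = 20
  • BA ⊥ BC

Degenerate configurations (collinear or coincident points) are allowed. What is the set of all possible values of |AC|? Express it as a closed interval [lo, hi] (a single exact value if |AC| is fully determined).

|AB| ∈ {42}
|BC| ∈ {20}
|AC| ∈ {2·√(541)}

|AC| = 2·√(541)  (≈ 46.5188)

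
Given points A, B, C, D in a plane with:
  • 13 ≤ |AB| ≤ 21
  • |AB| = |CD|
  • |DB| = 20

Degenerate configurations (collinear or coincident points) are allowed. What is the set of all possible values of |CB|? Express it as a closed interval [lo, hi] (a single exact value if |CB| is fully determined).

|CB| ∈ [0, 41]  (≈ [0.0000, 41.0000])

|AB| ∈ [13, 21]
|BD| ∈ {20}
|CD| ∈ [13, 21]
|AD| ∈ [0, 41]
|BC| ∈ [0, 41]
|AC| ∈ [0, 62]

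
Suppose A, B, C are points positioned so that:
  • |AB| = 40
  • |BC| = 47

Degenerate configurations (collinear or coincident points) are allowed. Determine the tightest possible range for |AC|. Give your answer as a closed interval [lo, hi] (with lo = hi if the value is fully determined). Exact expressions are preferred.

|AC| ∈ [7, 87]  (≈ [7.0000, 87.0000])

|AB| ∈ {40}
|BC| ∈ {47}
|AC| ∈ [7, 87]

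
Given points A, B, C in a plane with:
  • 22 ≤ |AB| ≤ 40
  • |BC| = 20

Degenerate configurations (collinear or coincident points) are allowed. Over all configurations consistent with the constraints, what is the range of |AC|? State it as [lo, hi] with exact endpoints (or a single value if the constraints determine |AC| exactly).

|AB| ∈ [22, 40]
|BC| ∈ {20}
|AC| ∈ [2, 60]

|AC| ∈ [2, 60]  (≈ [2.0000, 60.0000])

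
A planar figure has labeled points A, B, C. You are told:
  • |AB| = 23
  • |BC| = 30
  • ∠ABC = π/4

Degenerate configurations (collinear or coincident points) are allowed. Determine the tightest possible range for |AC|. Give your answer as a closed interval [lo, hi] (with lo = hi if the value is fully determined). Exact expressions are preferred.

|AC| = √(1429 - 690·√(2))  (≈ 21.2883)

|AB| ∈ {23}
|BC| ∈ {30}
|AC| ∈ {√(1429 - 690·√(2))}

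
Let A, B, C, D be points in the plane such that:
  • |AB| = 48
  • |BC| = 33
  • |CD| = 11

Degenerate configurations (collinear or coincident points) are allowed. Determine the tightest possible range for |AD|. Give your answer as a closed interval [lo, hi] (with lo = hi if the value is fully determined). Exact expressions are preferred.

|AD| ∈ [4, 92]  (≈ [4.0000, 92.0000])

|AB| ∈ {48}
|BC| ∈ {33}
|CD| ∈ {11}
|AC| ∈ [15, 81]
|BD| ∈ [22, 44]
|AD| ∈ [4, 92]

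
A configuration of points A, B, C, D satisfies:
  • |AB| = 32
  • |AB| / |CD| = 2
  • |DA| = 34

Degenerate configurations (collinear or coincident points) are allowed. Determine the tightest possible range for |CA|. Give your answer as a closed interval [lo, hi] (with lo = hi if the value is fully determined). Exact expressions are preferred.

|CA| ∈ [18, 50]  (≈ [18.0000, 50.0000])

|AB| ∈ {32}
|AD| ∈ {34}
|CD| ∈ {16}
|BD| ∈ [2, 66]
|AC| ∈ [18, 50]
|BC| ∈ [0, 82]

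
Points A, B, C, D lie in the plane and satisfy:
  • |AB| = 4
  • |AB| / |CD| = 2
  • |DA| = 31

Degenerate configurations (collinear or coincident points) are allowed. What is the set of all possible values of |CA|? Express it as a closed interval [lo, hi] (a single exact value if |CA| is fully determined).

|CA| ∈ [29, 33]  (≈ [29.0000, 33.0000])

|AB| ∈ {4}
|AD| ∈ {31}
|CD| ∈ {2}
|BD| ∈ [27, 35]
|AC| ∈ [29, 33]
|BC| ∈ [25, 37]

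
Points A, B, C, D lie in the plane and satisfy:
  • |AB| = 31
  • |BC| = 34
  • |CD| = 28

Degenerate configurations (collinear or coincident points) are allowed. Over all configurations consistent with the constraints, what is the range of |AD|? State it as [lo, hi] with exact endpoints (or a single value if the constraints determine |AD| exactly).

|AB| ∈ {31}
|BC| ∈ {34}
|CD| ∈ {28}
|AC| ∈ [3, 65]
|BD| ∈ [6, 62]
|AD| ∈ [0, 93]

|AD| ∈ [0, 93]  (≈ [0.0000, 93.0000])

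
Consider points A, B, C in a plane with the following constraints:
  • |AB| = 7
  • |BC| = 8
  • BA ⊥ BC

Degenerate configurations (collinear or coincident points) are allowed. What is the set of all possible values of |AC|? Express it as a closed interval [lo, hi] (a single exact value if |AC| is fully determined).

|AB| ∈ {7}
|BC| ∈ {8}
|AC| ∈ {√(113)}

|AC| = √(113)  (≈ 10.6301)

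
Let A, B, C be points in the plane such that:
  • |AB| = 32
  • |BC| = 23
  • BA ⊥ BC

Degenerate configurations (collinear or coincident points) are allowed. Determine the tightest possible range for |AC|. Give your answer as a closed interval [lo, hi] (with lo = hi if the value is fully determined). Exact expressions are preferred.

|AC| = √(1553)  (≈ 39.4081)

|AB| ∈ {32}
|BC| ∈ {23}
|AC| ∈ {√(1553)}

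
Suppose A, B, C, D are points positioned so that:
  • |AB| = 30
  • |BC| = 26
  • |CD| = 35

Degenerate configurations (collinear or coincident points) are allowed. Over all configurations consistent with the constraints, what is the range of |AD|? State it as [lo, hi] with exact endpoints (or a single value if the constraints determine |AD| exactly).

|AD| ∈ [0, 91]  (≈ [0.0000, 91.0000])

|AB| ∈ {30}
|BC| ∈ {26}
|CD| ∈ {35}
|AC| ∈ [4, 56]
|BD| ∈ [9, 61]
|AD| ∈ [0, 91]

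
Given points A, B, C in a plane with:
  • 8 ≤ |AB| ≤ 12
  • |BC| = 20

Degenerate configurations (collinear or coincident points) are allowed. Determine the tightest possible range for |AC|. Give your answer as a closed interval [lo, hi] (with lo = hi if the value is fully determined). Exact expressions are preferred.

|AC| ∈ [8, 32]  (≈ [8.0000, 32.0000])

|AB| ∈ [8, 12]
|BC| ∈ {20}
|AC| ∈ [8, 32]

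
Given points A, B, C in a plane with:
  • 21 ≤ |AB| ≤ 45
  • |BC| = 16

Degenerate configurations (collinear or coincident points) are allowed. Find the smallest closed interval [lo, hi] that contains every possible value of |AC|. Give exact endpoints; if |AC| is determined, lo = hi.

|AB| ∈ [21, 45]
|BC| ∈ {16}
|AC| ∈ [5, 61]

|AC| ∈ [5, 61]  (≈ [5.0000, 61.0000])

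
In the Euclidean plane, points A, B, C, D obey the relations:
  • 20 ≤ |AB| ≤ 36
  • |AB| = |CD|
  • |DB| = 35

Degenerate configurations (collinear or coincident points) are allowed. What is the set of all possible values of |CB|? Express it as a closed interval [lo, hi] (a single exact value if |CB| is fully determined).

|AB| ∈ [20, 36]
|BD| ∈ {35}
|CD| ∈ [20, 36]
|AD| ∈ [0, 71]
|BC| ∈ [0, 71]
|AC| ∈ [0, 107]

|CB| ∈ [0, 71]  (≈ [0.0000, 71.0000])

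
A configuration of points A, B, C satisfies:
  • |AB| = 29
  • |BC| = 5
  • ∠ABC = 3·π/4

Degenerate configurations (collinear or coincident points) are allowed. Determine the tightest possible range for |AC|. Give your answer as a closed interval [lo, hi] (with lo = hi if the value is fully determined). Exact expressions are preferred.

|AB| ∈ {29}
|BC| ∈ {5}
|AC| ∈ {√(145·√(2) + 866)}

|AC| = √(145·√(2) + 866)  (≈ 32.7271)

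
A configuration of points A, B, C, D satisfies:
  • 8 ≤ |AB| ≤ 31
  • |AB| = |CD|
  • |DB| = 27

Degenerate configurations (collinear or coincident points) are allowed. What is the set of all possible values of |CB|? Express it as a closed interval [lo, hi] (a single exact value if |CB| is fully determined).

|AB| ∈ [8, 31]
|BD| ∈ {27}
|CD| ∈ [8, 31]
|AD| ∈ [0, 58]
|BC| ∈ [0, 58]
|AC| ∈ [0, 89]

|CB| ∈ [0, 58]  (≈ [0.0000, 58.0000])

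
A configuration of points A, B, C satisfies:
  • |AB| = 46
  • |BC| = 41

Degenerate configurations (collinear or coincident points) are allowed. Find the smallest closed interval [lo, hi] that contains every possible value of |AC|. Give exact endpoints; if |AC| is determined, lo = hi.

|AB| ∈ {46}
|BC| ∈ {41}
|AC| ∈ [5, 87]

|AC| ∈ [5, 87]  (≈ [5.0000, 87.0000])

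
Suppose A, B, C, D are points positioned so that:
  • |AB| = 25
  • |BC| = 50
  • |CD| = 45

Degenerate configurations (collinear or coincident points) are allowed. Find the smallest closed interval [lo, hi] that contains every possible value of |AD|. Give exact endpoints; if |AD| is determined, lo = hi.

|AD| ∈ [0, 120]  (≈ [0.0000, 120.0000])

|AB| ∈ {25}
|BC| ∈ {50}
|CD| ∈ {45}
|AC| ∈ [25, 75]
|BD| ∈ [5, 95]
|AD| ∈ [0, 120]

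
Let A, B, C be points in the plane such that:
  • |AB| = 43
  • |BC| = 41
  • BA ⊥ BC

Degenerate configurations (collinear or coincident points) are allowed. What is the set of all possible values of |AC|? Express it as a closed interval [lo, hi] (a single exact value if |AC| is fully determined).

|AB| ∈ {43}
|BC| ∈ {41}
|AC| ∈ {√(3530)}

|AC| = √(3530)  (≈ 59.4138)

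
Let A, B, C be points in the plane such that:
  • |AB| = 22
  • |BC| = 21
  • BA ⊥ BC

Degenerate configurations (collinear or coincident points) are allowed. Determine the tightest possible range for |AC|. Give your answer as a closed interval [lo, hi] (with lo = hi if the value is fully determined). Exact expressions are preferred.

|AC| = 5·√(37)  (≈ 30.4138)

|AB| ∈ {22}
|BC| ∈ {21}
|AC| ∈ {5·√(37)}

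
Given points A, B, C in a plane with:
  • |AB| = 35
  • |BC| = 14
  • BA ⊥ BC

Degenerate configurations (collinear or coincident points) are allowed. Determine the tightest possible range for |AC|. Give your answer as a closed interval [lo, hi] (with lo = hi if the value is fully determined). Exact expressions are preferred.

|AC| = 7·√(29)  (≈ 37.6962)

|AB| ∈ {35}
|BC| ∈ {14}
|AC| ∈ {7·√(29)}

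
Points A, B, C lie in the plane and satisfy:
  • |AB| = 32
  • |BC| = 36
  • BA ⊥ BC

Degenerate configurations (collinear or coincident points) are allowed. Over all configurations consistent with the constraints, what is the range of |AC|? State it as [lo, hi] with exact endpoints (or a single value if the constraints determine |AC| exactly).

|AB| ∈ {32}
|BC| ∈ {36}
|AC| ∈ {4·√(145)}

|AC| = 4·√(145)  (≈ 48.1664)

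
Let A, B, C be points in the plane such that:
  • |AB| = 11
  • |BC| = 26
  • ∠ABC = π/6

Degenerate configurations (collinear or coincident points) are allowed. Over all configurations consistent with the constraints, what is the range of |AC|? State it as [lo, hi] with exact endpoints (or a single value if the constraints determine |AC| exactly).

|AC| = √(797 - 286·√(3))  (≈ 17.3676)

|AB| ∈ {11}
|BC| ∈ {26}
|AC| ∈ {√(797 - 286·√(3))}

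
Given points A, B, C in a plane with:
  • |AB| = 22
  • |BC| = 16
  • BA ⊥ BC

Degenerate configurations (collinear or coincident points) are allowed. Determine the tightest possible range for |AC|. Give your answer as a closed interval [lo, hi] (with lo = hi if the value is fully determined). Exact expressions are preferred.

|AC| = 2·√(185)  (≈ 27.2029)

|AB| ∈ {22}
|BC| ∈ {16}
|AC| ∈ {2·√(185)}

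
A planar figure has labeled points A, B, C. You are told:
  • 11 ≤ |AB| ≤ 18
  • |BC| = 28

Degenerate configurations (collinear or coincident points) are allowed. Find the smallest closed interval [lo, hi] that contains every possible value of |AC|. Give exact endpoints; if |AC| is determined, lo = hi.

|AC| ∈ [10, 46]  (≈ [10.0000, 46.0000])

|AB| ∈ [11, 18]
|BC| ∈ {28}
|AC| ∈ [10, 46]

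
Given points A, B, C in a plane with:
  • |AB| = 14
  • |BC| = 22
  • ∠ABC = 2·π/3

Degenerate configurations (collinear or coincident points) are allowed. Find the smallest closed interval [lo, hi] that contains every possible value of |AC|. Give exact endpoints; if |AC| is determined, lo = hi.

|AB| ∈ {14}
|BC| ∈ {22}
|AC| ∈ {2·√(247)}

|AC| = 2·√(247)  (≈ 31.4325)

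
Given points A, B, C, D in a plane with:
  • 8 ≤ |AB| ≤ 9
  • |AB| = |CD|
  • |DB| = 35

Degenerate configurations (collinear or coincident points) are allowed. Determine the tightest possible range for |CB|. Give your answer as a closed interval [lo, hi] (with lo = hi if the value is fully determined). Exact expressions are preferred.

|AB| ∈ [8, 9]
|BD| ∈ {35}
|CD| ∈ [8, 9]
|AD| ∈ [26, 44]
|BC| ∈ [26, 44]
|AC| ∈ [17, 53]

|CB| ∈ [26, 44]  (≈ [26.0000, 44.0000])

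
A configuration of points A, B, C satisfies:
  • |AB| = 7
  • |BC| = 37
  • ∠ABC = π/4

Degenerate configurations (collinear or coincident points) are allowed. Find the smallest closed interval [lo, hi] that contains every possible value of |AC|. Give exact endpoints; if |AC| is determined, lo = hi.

|AB| ∈ {7}
|BC| ∈ {37}
|AC| ∈ {√(1418 - 259·√(2))}

|AC| = √(1418 - 259·√(2))  (≈ 32.4302)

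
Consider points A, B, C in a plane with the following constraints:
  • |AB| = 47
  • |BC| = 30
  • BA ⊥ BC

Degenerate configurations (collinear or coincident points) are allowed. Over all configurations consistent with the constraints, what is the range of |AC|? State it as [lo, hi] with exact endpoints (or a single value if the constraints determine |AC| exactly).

|AC| = √(3109)  (≈ 55.7584)

|AB| ∈ {47}
|BC| ∈ {30}
|AC| ∈ {√(3109)}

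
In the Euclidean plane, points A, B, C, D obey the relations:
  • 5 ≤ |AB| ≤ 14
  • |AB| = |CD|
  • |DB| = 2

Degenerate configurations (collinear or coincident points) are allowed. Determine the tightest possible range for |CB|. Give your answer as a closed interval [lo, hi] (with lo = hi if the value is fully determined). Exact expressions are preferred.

|AB| ∈ [5, 14]
|BD| ∈ {2}
|CD| ∈ [5, 14]
|AD| ∈ [3, 16]
|BC| ∈ [3, 16]
|AC| ∈ [0, 30]

|CB| ∈ [3, 16]  (≈ [3.0000, 16.0000])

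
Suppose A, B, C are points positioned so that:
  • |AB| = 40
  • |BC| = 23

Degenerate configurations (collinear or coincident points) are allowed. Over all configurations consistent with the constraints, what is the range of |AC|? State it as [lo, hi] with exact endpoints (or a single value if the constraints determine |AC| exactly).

|AC| ∈ [17, 63]  (≈ [17.0000, 63.0000])

|AB| ∈ {40}
|BC| ∈ {23}
|AC| ∈ [17, 63]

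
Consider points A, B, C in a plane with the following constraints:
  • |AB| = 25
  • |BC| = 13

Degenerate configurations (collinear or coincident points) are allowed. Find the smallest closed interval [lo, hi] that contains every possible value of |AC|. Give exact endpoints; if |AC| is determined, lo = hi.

|AC| ∈ [12, 38]  (≈ [12.0000, 38.0000])

|AB| ∈ {25}
|BC| ∈ {13}
|AC| ∈ [12, 38]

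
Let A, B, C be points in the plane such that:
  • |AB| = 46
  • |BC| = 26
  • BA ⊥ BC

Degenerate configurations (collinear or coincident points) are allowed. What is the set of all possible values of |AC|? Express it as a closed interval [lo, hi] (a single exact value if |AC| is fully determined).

|AB| ∈ {46}
|BC| ∈ {26}
|AC| ∈ {2·√(698)}

|AC| = 2·√(698)  (≈ 52.8394)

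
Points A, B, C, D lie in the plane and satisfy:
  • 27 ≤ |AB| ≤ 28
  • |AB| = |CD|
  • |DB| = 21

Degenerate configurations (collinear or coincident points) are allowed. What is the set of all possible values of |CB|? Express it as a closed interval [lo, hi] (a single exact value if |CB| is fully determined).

|AB| ∈ [27, 28]
|BD| ∈ {21}
|CD| ∈ [27, 28]
|AD| ∈ [6, 49]
|BC| ∈ [6, 49]
|AC| ∈ [0, 77]

|CB| ∈ [6, 49]  (≈ [6.0000, 49.0000])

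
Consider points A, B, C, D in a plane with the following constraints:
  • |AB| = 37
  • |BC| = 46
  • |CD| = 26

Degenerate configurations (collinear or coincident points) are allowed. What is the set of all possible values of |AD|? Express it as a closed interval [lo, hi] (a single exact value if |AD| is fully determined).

|AB| ∈ {37}
|BC| ∈ {46}
|CD| ∈ {26}
|AC| ∈ [9, 83]
|BD| ∈ [20, 72]
|AD| ∈ [0, 109]

|AD| ∈ [0, 109]  (≈ [0.0000, 109.0000])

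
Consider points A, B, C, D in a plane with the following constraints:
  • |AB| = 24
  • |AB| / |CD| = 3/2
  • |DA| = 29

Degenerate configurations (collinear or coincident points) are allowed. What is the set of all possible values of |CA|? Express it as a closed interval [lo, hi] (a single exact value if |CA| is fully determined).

|CA| ∈ [13, 45]  (≈ [13.0000, 45.0000])

|AB| ∈ {24}
|AD| ∈ {29}
|CD| ∈ {16}
|BD| ∈ [5, 53]
|AC| ∈ [13, 45]
|BC| ∈ [0, 69]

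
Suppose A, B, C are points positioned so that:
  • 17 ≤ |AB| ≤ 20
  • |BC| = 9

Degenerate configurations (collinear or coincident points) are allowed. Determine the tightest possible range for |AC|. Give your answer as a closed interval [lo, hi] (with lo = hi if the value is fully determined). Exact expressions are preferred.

|AC| ∈ [8, 29]  (≈ [8.0000, 29.0000])

|AB| ∈ [17, 20]
|BC| ∈ {9}
|AC| ∈ [8, 29]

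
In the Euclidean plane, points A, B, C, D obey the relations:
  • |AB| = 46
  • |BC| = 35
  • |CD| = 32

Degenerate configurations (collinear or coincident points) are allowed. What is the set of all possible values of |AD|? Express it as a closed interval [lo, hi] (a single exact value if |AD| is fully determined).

|AB| ∈ {46}
|BC| ∈ {35}
|CD| ∈ {32}
|AC| ∈ [11, 81]
|BD| ∈ [3, 67]
|AD| ∈ [0, 113]

|AD| ∈ [0, 113]  (≈ [0.0000, 113.0000])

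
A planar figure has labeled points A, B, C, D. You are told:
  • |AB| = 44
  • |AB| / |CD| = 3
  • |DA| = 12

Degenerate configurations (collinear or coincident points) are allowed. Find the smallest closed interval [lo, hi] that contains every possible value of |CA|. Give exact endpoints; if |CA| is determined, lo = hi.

|CA| ∈ [8/3, 80/3]  (≈ [2.6667, 26.6667])

|AB| ∈ {44}
|AD| ∈ {12}
|CD| ∈ {44/3}
|BD| ∈ [32, 56]
|AC| ∈ [8/3, 80/3]
|BC| ∈ [52/3, 212/3]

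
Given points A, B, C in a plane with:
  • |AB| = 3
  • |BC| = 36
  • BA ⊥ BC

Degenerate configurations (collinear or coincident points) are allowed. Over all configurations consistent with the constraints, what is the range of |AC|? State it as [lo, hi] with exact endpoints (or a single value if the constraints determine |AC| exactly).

|AB| ∈ {3}
|BC| ∈ {36}
|AC| ∈ {3·√(145)}

|AC| = 3·√(145)  (≈ 36.1248)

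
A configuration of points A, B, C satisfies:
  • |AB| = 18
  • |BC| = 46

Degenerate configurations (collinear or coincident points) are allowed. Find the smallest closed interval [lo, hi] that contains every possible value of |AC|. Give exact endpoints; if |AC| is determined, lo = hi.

|AC| ∈ [28, 64]  (≈ [28.0000, 64.0000])

|AB| ∈ {18}
|BC| ∈ {46}
|AC| ∈ [28, 64]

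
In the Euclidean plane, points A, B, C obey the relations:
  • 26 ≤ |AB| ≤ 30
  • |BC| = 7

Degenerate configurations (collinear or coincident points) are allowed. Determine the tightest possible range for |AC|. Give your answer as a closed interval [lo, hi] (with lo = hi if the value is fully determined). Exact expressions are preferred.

|AC| ∈ [19, 37]  (≈ [19.0000, 37.0000])

|AB| ∈ [26, 30]
|BC| ∈ {7}
|AC| ∈ [19, 37]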